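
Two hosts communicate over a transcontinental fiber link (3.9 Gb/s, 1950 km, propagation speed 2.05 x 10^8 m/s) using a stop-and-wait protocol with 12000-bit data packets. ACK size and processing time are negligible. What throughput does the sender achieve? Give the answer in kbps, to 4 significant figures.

t_tx = L/R = 12000/3900000000 = 3.07692e-06 s.
t_prop = 1950000/2.05e+08 = 0.0095122 s; RTT = 0.0190244 s.
Cycle = t_tx + RTT = 0.0190275 s.
Throughput = L / cycle = 12000 / 0.0190275 = 630.7 kbps.

630.7 kbps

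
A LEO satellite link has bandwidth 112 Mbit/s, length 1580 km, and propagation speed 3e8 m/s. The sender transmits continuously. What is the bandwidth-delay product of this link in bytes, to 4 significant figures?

Propagation delay = 1580000 / 300000000 = 0.00526667 s.
BDP = R × t_prop = 112000000 × 0.00526667 = 589867 bits.
In bytes: 589867/8 = 73730 bytes.

73730 bytes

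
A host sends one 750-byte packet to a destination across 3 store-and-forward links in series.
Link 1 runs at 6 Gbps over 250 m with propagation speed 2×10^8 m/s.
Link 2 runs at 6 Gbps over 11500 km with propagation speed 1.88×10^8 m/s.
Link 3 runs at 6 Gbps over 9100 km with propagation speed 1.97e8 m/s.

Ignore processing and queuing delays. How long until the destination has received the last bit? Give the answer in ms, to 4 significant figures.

107.4 ms

L = 750 × 8 = 6000 bits.
Transmission delay per hop = L/R = 6000/6000000000 = 0.001 ms; 3 hops → 0.003 ms.
Propagation delays (d/s per hop): 0.00125, 61.1702, 46.1929 ms; sum = 107.364 ms.
End-to-end = 107.4 ms.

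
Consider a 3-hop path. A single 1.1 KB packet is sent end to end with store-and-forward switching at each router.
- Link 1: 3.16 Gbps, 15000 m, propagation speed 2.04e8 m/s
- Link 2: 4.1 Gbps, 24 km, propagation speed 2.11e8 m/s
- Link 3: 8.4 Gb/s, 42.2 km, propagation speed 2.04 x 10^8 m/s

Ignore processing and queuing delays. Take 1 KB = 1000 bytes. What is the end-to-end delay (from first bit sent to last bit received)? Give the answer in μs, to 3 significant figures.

400 μs

L = 8800 bits.
Transmission delays (L/R per hop): 2.78481, 2.14634, 1.04762 μs; sum = 5.97877 μs.
Propagation delays (d/s per hop): 73.5294, 113.744, 206.863 μs; sum = 394.136 μs.
End-to-end = 400 μs.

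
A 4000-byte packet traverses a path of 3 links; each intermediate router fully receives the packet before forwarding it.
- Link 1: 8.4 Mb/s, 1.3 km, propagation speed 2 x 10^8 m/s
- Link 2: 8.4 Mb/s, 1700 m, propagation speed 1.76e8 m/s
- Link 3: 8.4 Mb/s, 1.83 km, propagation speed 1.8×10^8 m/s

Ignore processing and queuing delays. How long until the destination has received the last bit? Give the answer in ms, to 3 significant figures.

L = 4000 × 8 = 32000 bits.
Transmission delay per hop = L/R = 32000/8400000 = 3.80952 ms; 3 hops → 11.4286 ms.
Propagation delays (d/s per hop): 0.0065, 0.00965909, 0.0101667 ms; sum = 0.0263258 ms.
End-to-end = 11.5 ms.

11.5 ms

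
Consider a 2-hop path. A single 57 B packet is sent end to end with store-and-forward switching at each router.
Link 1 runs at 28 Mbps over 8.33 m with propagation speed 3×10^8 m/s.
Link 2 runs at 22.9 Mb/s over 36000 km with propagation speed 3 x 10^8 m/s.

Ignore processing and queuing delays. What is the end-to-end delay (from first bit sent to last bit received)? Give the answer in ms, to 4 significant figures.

L = 57 × 8 = 456 bits.
Transmission delays (L/R per hop): 0.0162857, 0.0199127 ms; sum = 0.0361984 ms.
Propagation delays (d/s per hop): 2.77667e-05, 120 ms; sum = 120 ms.
End-to-end = 120.0 ms.

120.0 ms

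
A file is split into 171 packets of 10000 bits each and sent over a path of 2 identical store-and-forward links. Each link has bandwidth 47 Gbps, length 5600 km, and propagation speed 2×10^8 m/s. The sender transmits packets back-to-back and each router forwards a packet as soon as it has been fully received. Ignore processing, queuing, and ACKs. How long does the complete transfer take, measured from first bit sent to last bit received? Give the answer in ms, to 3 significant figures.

Per-hop transmission t_tx = L/R = 10000/47000000000 = 0.000212766 ms.
Per-hop propagation t_prop = 5600000/200000000 = 28 ms.
Pipeline fill: first packet needs 2·t_tx to clear all hops; remaining 170 packets each add one t_tx.
Total = (2+171-1)·t_tx + 2·t_prop = 172·0.000212766 + 2·28 = 56.0 ms.

56.0 ms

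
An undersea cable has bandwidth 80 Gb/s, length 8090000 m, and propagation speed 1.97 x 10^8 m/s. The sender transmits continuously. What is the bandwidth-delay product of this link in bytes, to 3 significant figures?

Propagation delay = 8090000 / 197000000 = 0.041066 s.
BDP = R × t_prop = 80000000000 × 0.041066 = 3285280000 bits.
In bytes: 3285280000/8 = 411000000 bytes.

411000000 bytes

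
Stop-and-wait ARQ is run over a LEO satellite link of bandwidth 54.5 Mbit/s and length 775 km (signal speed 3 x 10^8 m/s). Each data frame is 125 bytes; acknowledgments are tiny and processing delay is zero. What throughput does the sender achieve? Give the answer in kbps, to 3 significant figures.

193 kbps

t_tx = L/R = 1000/54500000 = 1.83486e-05 s.
t_prop = 775000/300000000 = 0.00258333 s; RTT = 0.00516667 s.
Cycle = t_tx + RTT = 0.00518502 s.
Throughput = L / cycle = 1000 / 0.00518502 = 193 kbps.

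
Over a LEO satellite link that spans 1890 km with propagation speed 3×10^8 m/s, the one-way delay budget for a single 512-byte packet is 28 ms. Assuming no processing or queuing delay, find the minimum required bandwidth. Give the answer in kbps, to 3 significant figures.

L = 4096 bits.
Propagation delay = 1890000 / 300000000 = 6.3 ms.
Transmission budget = 28 − 6.3 = 21.7 ms.
R ≥ L / t_tx = 4096 bits / 0.0217 s = 189 kbps.

189 kbps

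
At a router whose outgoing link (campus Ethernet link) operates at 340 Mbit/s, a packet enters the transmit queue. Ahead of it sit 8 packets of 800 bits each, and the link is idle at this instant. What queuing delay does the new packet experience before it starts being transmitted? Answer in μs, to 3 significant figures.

18.8 μs

Each queued packet: L/R = 800/340000000 = 2.35294 μs.
8 queued → 18.8235 μs.
Queuing delay = 18.8 μs.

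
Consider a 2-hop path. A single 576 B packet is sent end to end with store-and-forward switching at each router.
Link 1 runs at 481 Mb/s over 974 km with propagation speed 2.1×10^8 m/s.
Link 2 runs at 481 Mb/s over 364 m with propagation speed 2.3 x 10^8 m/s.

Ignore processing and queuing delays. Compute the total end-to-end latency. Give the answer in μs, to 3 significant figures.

4660 μs

L = 576 × 8 = 4608 bits.
Transmission delay per hop = L/R = 4608/481000000 = 9.58004 μs; 2 hops → 19.1601 μs.
Propagation delays (d/s per hop): 4638.1, 1.58261 μs; sum = 4639.68 μs.
End-to-end = 4660 μs.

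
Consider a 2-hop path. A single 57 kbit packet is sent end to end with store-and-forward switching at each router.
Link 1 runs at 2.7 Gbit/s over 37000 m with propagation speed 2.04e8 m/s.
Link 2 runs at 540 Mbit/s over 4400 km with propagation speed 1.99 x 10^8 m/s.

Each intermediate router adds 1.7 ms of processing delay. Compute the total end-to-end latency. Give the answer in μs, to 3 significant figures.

L = 57000 bits.
Transmission delays (L/R per hop): 21.1111, 105.556 μs; sum = 126.667 μs.
Propagation delays (d/s per hop): 181.373, 22110.6 μs; sum = 22291.9 μs.
Processing at 1 router(s): 1 × 1.7 ms = 1700 μs.
End-to-end = 24100 μs.

24100 μs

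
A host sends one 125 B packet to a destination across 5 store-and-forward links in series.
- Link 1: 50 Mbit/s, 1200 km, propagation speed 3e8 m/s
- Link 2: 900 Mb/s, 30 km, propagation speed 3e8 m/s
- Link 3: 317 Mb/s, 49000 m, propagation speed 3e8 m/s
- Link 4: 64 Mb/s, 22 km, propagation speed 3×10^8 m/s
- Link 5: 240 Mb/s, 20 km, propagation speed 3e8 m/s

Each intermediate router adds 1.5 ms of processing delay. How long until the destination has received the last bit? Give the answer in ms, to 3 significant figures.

10.4 ms

L = 125 × 8 = 1000 bits.
Transmission delays (L/R per hop): 0.02, 0.00111111, 0.00315457, 0.015625, 0.00416667 ms; sum = 0.0440574 ms.
Propagation delays (d/s per hop): 4, 0.1, 0.163333, 0.0733333, 0.0666667 ms; sum = 4.40333 ms.
Processing at 4 router(s): 4 × 1.5 ms = 6 ms.
End-to-end = 10.4 ms.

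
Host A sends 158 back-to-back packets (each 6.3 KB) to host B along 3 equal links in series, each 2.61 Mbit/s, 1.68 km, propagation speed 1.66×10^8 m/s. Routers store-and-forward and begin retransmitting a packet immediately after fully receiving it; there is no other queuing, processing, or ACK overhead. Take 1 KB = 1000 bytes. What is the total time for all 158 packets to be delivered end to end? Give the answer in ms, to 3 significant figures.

3090 ms

Per-hop transmission t_tx = L/R = 50400/2610000 = 19.3103 ms.
Per-hop propagation t_prop = 1680/166000000 = 0.0101205 ms.
Pipeline fill: first packet needs 3·t_tx to clear all hops; remaining 157 packets each add one t_tx.
Total = (3+158-1)·t_tx + 3·t_prop = 160·19.3103 + 3·0.0101205 = 3090 ms.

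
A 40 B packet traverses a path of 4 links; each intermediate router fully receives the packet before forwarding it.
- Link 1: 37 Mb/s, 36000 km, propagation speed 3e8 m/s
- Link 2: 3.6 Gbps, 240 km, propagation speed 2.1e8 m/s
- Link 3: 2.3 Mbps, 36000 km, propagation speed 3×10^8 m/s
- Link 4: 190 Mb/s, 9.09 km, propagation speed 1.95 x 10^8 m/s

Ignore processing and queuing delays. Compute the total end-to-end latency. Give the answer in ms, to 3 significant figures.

241 ms

L = 40 × 8 = 320 bits.
Transmission delays (L/R per hop): 0.00864865, 8.88889e-05, 0.13913, 0.00168421 ms; sum = 0.149552 ms.
Propagation delays (d/s per hop): 120, 1.14286, 120, 0.0466154 ms; sum = 241.189 ms.
End-to-end = 241 ms.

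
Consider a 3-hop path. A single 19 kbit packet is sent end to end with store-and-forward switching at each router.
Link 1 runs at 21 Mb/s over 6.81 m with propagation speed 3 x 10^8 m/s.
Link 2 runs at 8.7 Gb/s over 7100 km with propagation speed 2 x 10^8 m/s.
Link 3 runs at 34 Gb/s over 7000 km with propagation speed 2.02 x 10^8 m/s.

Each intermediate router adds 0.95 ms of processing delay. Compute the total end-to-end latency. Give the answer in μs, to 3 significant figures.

73000 μs

L = 19000 bits.
Transmission delays (L/R per hop): 904.762, 2.18391, 0.558824 μs; sum = 907.505 μs.
Propagation delays (d/s per hop): 0.0227, 35500, 34653.5 μs; sum = 70153.5 μs.
Processing at 2 router(s): 2 × 0.95 ms = 1900 μs.
End-to-end = 73000 μs.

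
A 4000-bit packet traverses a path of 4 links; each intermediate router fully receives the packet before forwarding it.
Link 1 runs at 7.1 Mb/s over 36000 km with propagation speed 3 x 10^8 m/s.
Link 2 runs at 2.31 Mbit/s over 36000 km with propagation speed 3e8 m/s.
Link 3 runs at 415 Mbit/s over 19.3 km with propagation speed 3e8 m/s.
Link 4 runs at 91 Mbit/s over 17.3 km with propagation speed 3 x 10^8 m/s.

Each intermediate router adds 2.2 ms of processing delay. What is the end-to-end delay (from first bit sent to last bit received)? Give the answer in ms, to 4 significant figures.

Transmission delays (L/R per hop): 0.56338, 1.7316, 0.00963855, 0.043956 ms; sum = 2.34858 ms.
Propagation delays (d/s per hop): 120, 120, 0.0643333, 0.0576667 ms; sum = 240.122 ms.
Processing at 3 router(s): 3 × 2.2 ms = 6.6 ms.
End-to-end = 249.1 ms.

249.1 ms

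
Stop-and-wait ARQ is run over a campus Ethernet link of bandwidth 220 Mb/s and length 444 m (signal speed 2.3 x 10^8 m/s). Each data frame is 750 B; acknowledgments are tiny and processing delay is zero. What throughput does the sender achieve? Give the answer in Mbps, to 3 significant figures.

193 Mbps

t_tx = L/R = 6000/220000000 = 2.72727e-05 s.
t_prop = 444/2.3e+08 = 1.93043e-06 s; RTT = 3.86087e-06 s.
Cycle = t_tx + RTT = 3.11336e-05 s.
Throughput = L / cycle = 6000 / 3.11336e-05 = 193 Mbps.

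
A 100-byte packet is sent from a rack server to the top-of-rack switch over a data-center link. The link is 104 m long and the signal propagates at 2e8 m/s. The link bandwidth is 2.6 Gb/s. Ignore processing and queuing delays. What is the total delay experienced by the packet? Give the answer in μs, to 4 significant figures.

0.8277 μs

L = 100 × 8 = 800 bits.
Transmission delay = L/R = 800 / 2600000000 = 0.307692 μs.
Propagation delay = d/s = 104 m / 200000000 m/s = 0.52 μs.
Total = 0.8277 μs.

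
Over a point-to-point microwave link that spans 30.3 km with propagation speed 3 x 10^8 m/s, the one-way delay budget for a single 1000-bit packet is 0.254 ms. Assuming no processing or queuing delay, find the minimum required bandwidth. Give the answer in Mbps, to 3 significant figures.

Propagation delay = 30300 / 300000000 = 0.101 ms.
Transmission budget = 0.254 − 0.101 = 0.153 ms.
R ≥ L / t_tx = 1000 bits / 0.000153 s = 6.54 Mbps.

6.54 Mbps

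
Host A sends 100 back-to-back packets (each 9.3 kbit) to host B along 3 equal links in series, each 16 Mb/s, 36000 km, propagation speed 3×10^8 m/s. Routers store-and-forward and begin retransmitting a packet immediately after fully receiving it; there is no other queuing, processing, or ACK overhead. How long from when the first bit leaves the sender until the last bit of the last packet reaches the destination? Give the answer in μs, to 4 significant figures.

419300 μs

Per-hop transmission t_tx = L/R = 9300/16000000 = 581.25 μs.
Per-hop propagation t_prop = 36000000/300000000 = 120000 μs.
Pipeline fill: first packet needs 3·t_tx to clear all hops; remaining 99 packets each add one t_tx.
Total = (3+100-1)·t_tx + 3·t_prop = 102·581.25 + 3·120000 = 419300 μs.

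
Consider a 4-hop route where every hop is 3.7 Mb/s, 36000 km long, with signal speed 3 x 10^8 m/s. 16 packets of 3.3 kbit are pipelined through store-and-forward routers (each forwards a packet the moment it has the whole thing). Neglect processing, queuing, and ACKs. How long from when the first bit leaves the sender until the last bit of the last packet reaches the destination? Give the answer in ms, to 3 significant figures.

Per-hop transmission t_tx = L/R = 3300/3700000 = 0.891892 ms.
Per-hop propagation t_prop = 36000000/300000000 = 120 ms.
Pipeline fill: first packet needs 4·t_tx to clear all hops; remaining 15 packets each add one t_tx.
Total = (4+16-1)·t_tx + 4·t_prop = 19·0.891892 + 4·120 = 497 ms.

497 ms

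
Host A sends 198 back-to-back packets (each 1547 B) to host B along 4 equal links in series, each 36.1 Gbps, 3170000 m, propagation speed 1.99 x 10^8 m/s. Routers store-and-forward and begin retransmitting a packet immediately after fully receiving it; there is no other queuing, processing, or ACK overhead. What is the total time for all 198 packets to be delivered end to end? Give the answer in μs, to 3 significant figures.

Per-hop transmission t_tx = L/R = 12376/36100000000 = 0.342825 μs.
Per-hop propagation t_prop = 3170000/199000000 = 15929.6 μs.
Pipeline fill: first packet needs 4·t_tx to clear all hops; remaining 197 packets each add one t_tx.
Total = (4+198-1)·t_tx + 4·t_prop = 201·0.342825 + 4·15929.6 = 63800 μs.

63800 μs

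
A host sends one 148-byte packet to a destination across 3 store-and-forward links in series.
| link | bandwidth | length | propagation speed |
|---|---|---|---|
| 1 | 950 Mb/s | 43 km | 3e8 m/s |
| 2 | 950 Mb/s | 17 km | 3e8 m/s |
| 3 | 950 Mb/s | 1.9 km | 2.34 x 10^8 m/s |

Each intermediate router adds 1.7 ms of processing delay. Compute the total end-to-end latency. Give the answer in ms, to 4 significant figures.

3.612 ms

L = 148 × 8 = 1184 bits.
Transmission delay per hop = L/R = 1184/950000000 = 0.00124632 ms; 3 hops → 0.00373895 ms.
Propagation delays (d/s per hop): 0.143333, 0.0566667, 0.00811966 ms; sum = 0.20812 ms.
Processing at 2 router(s): 2 × 1.7 ms = 3.4 ms.
End-to-end = 3.612 ms.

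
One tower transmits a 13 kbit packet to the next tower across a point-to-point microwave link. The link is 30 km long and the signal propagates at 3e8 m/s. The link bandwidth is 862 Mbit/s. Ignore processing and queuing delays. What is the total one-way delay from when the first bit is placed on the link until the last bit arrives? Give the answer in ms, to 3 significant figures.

L = 13000 bits.
Transmission delay = L/R = 13000 / 862000000 = 0.0150812 ms.
Propagation delay = d/s = 30000 m / 300000000 m/s = 0.1 ms.
Total = 0.115 ms.

0.115 ms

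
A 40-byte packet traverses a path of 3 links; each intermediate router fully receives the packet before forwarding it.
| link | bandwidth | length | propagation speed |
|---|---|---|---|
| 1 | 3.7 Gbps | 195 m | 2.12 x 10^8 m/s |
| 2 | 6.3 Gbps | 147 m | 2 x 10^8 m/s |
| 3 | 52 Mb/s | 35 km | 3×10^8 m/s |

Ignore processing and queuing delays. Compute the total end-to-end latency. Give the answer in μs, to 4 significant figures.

L = 40 × 8 = 320 bits.
Transmission delays (L/R per hop): 0.0864865, 0.0507937, 6.15385 μs; sum = 6.29113 μs.
Propagation delays (d/s per hop): 0.919811, 0.735, 116.667 μs; sum = 118.321 μs.
End-to-end = 124.6 μs.

124.6 μs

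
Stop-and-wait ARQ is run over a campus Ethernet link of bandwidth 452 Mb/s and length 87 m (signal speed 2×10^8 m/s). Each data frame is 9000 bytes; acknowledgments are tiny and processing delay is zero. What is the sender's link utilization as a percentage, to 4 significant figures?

t_tx = L/R = 72000/452000000 = 0.000159292 s.
t_prop = 87/200000000 = 4.35e-07 s; RTT = 8.7e-07 s.
Cycle = t_tx + RTT = 0.000160162 s.
Utilization = t_tx / cycle = 0.000159292/0.000160162 = 99.46 %.

99.46 %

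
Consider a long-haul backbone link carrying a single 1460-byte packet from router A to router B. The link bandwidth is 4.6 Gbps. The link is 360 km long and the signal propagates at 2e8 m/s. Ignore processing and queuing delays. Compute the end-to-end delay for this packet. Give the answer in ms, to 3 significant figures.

L = 1460 × 8 = 11680 bits.
Transmission delay = L/R = 11680 / 4600000000 = 0.00253913 ms.
Propagation delay = d/s = 360000 m / 200000000 m/s = 1.8 ms.
Total = 1.80 ms.

1.80 ms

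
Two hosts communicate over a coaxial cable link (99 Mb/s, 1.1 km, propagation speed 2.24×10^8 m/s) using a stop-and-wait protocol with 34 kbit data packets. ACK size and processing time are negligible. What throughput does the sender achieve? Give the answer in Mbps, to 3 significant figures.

t_tx = L/R = 34000/99000000 = 0.000343434 s.
t_prop = 1100/2.24e+08 = 4.91071e-06 s; RTT = 9.82143e-06 s.
Cycle = t_tx + RTT = 0.000353256 s.
Throughput = L / cycle = 34000 / 0.000353256 = 96.2 Mbps.

96.2 Mbps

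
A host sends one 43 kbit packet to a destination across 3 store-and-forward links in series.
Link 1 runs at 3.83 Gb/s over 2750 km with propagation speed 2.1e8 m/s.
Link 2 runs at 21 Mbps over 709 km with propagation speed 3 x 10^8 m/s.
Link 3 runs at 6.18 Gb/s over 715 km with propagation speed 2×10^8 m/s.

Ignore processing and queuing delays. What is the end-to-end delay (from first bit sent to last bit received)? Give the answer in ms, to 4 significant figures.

L = 43000 bits.
Transmission delays (L/R per hop): 0.0112272, 2.04762, 0.00695793 ms; sum = 2.0658 ms.
Propagation delays (d/s per hop): 13.0952, 2.36333, 3.575 ms; sum = 19.0336 ms.
End-to-end = 21.10 ms.

21.10 ms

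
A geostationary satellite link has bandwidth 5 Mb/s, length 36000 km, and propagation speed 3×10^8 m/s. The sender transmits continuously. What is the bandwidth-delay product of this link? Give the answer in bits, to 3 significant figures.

Propagation delay = 36000000 / 300000000 = 0.12 s.
BDP = R × t_prop = 5000000 × 0.12 = 600000 bits.

600000 bits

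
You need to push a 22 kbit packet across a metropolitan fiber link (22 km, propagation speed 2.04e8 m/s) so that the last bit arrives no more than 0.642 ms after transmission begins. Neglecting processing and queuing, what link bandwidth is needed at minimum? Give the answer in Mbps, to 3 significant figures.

Propagation delay = 22000 / 204000000 = 0.107843 ms.
Transmission budget = 0.642 − 0.107843 = 0.534157 ms.
R ≥ L / t_tx = 22000 bits / 0.000534157 s = 41.2 Mbps.

41.2 Mbps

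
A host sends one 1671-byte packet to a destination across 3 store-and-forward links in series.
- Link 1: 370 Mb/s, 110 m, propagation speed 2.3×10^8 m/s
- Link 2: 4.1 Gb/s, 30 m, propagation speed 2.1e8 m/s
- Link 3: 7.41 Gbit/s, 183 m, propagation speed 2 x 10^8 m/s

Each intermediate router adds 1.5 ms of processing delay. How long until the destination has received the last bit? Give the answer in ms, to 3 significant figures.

3.04 ms

L = 1671 × 8 = 13368 bits.
Transmission delays (L/R per hop): 0.0361297, 0.00326049, 0.00180405 ms; sum = 0.0411943 ms.
Propagation delays (d/s per hop): 0.000478261, 0.000142857, 0.000915 ms; sum = 0.00153612 ms.
Processing at 2 router(s): 2 × 1.5 ms = 3 ms.
End-to-end = 3.04 ms.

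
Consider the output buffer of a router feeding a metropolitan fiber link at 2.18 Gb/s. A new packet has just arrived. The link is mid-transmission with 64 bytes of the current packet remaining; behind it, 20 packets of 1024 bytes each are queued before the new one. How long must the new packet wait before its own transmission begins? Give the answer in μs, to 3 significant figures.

75.4 μs

Each queued packet: L/R = 8192/2180000000 = 3.7578 μs.
20 queued → 75.156 μs.
Plus remaining 512 bits of current packet: 0.234862 μs.
Queuing delay = 75.4 μs.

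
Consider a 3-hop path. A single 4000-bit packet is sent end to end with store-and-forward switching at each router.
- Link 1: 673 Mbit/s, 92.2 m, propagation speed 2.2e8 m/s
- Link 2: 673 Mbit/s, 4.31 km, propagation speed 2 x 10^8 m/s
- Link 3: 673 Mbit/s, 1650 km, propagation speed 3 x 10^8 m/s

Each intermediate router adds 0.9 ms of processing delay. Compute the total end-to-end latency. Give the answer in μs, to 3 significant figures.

Transmission delay per hop = L/R = 4000/673000000 = 5.94354 μs; 3 hops → 17.8306 μs.
Propagation delays (d/s per hop): 0.419091, 21.55, 5500 μs; sum = 5521.97 μs.
Processing at 2 router(s): 2 × 0.9 ms = 1800 μs.
End-to-end = 7340 μs.

7340 μs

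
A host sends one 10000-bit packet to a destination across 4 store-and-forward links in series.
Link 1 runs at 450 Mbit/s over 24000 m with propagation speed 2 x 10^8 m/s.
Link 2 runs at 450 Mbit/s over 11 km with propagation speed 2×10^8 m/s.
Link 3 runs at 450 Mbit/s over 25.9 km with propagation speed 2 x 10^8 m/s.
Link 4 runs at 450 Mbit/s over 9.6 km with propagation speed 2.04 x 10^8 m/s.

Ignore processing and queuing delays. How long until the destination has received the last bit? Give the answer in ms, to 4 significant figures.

0.4404 ms

Transmission delay per hop = L/R = 10000/450000000 = 0.0222222 ms; 4 hops → 0.0888889 ms.
Propagation delays (d/s per hop): 0.12, 0.055, 0.1295, 0.0470588 ms; sum = 0.351559 ms.
End-to-end = 0.4404 ms.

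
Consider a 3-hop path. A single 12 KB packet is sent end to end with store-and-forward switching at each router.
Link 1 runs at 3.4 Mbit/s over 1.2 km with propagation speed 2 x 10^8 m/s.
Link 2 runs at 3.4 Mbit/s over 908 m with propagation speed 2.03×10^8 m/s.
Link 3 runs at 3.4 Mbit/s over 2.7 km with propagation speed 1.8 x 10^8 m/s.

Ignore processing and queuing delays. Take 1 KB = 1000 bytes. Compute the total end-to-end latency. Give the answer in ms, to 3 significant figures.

L = 96000 bits.
Transmission delay per hop = L/R = 96000/3400000 = 28.2353 ms; 3 hops → 84.7059 ms.
Propagation delays (d/s per hop): 0.006, 0.00447291, 0.015 ms; sum = 0.0254729 ms.
End-to-end = 84.7 ms.

84.7 ms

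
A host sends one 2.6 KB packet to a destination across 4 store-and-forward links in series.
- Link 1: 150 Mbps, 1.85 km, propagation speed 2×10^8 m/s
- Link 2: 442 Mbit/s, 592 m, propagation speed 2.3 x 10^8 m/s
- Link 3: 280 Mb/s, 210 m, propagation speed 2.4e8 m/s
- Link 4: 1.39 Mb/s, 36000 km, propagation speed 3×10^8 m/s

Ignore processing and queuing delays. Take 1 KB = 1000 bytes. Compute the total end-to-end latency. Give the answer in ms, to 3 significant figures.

135 ms

L = 20800 bits.
Transmission delays (L/R per hop): 0.138667, 0.0470588, 0.0742857, 14.964 ms; sum = 15.224 ms.
Propagation delays (d/s per hop): 0.00925, 0.00257391, 0.000875, 120 ms; sum = 120.013 ms.
End-to-end = 135 ms.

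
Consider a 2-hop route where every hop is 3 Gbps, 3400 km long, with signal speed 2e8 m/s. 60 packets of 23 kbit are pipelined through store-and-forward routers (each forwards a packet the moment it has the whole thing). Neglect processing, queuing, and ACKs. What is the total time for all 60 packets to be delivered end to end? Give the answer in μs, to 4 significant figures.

Per-hop transmission t_tx = L/R = 23000/3000000000 = 7.66667 μs.
Per-hop propagation t_prop = 3400000/200000000 = 17000 μs.
Pipeline fill: first packet needs 2·t_tx to clear all hops; remaining 59 packets each add one t_tx.
Total = (2+60-1)·t_tx + 2·t_prop = 61·7.66667 + 2·17000 = 34470 μs.

34470 μs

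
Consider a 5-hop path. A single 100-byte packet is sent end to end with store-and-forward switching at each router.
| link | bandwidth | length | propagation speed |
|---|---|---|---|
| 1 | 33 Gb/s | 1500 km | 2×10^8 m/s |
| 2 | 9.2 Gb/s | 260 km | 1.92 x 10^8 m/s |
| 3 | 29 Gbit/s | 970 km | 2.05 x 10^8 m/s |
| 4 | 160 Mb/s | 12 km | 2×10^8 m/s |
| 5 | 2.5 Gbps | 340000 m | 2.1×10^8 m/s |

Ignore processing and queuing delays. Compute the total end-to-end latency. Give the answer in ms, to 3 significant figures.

L = 100 × 8 = 800 bits.
Transmission delays (L/R per hop): 2.42424e-05, 8.69565e-05, 2.75862e-05, 0.005, 0.00032 ms; sum = 0.00545879 ms.
Propagation delays (d/s per hop): 7.5, 1.35417, 4.73171, 0.06, 1.61905 ms; sum = 15.2649 ms.
End-to-end = 15.3 ms.

15.3 ms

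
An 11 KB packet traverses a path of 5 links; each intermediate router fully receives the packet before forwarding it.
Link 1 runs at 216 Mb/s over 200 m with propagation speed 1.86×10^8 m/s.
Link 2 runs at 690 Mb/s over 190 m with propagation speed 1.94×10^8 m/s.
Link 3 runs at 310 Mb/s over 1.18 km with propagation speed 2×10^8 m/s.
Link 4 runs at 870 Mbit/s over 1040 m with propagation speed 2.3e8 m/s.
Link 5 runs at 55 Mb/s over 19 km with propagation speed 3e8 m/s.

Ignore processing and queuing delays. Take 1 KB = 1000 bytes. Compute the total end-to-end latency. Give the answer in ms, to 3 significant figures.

L = 88000 bits.
Transmission delays (L/R per hop): 0.407407, 0.127536, 0.283871, 0.101149, 1.6 ms; sum = 2.51996 ms.
Propagation delays (d/s per hop): 0.00107527, 0.000979381, 0.0059, 0.00452174, 0.0633333 ms; sum = 0.0758097 ms.
End-to-end = 2.60 ms.

2.60 ms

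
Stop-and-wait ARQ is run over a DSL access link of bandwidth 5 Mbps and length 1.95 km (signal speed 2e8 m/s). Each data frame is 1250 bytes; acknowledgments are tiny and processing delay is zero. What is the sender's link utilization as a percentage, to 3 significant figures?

t_tx = L/R = 10000/5000000 = 0.002 s.
t_prop = 1950/200000000 = 9.75e-06 s; RTT = 1.95e-05 s.
Cycle = t_tx + RTT = 0.0020195 s.
Utilization = t_tx / cycle = 0.002/0.0020195 = 99.0 %.

99.0 %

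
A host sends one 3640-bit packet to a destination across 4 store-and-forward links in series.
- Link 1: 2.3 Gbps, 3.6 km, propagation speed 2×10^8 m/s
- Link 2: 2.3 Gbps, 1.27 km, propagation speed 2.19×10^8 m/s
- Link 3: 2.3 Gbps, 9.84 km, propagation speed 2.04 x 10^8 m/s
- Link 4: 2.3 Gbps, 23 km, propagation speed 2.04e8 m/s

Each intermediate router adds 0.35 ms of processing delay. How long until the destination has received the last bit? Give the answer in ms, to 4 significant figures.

1.241 ms

Transmission delay per hop = L/R = 3640/2300000000 = 0.00158261 ms; 4 hops → 0.00633043 ms.
Propagation delays (d/s per hop): 0.018, 0.00579909, 0.0482353, 0.112745 ms; sum = 0.184779 ms.
Processing at 3 router(s): 3 × 0.35 ms = 1.05 ms.
End-to-end = 1.241 ms.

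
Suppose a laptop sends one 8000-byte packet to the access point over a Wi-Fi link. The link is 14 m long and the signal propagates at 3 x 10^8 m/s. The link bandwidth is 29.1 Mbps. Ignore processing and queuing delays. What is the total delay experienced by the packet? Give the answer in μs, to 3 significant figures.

2200 μs

L = 8000 × 8 = 64000 bits.
Transmission delay = L/R = 64000 / 29100000 = 2199.31 μs.
Propagation delay = d/s = 14 m / 300000000 m/s = 0.0466667 μs.
Total = 2200 μs.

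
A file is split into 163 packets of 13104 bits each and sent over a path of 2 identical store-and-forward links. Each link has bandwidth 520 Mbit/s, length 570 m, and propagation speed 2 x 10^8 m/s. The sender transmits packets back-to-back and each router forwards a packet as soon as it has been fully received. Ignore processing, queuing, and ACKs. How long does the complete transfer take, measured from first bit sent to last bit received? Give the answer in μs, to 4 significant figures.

4139 μs

Per-hop transmission t_tx = L/R = 13104/520000000 = 25.2 μs.
Per-hop propagation t_prop = 570/200000000 = 2.85 μs.
Pipeline fill: first packet needs 2·t_tx to clear all hops; remaining 162 packets each add one t_tx.
Total = (2+163-1)·t_tx + 2·t_prop = 164·25.2 + 2·2.85 = 4139 μs.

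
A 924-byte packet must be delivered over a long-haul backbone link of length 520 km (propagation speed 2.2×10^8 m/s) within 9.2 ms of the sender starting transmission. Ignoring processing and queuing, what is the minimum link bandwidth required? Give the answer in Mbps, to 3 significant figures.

L = 7392 bits.
Propagation delay = 520000 / 2.2e+08 = 2.36364 ms.
Transmission budget = 9.2 − 2.36364 = 6.83636 ms.
R ≥ L / t_tx = 7392 bits / 0.00683636 s = 1.08 Mbps.

1.08 Mbps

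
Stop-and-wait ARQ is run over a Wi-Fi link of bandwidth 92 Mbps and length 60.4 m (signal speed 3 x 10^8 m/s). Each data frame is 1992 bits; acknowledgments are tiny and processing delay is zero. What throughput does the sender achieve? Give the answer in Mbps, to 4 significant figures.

t_tx = L/R = 1992/92000000 = 2.16522e-05 s.
t_prop = 60.4/300000000 = 2.01333e-07 s; RTT = 4.02667e-07 s.
Cycle = t_tx + RTT = 2.20548e-05 s.
Throughput = L / cycle = 1992 / 2.20548e-05 = 90.32 Mbps.

90.32 Mbps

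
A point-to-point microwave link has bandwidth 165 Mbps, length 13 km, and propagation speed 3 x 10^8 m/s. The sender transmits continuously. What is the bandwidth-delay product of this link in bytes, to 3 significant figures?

894 bytes

Propagation delay = 13000 / 300000000 = 4.33333e-05 s.
BDP = R × t_prop = 165000000 × 4.33333e-05 = 7150 bits.
In bytes: 7150/8 = 894 bytes.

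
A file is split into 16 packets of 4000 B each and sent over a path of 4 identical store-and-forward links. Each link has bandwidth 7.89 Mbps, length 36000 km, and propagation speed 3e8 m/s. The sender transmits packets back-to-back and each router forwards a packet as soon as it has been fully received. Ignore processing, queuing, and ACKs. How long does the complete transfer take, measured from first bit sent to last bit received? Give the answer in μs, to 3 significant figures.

Per-hop transmission t_tx = L/R = 32000/7890000 = 4055.77 μs.
Per-hop propagation t_prop = 36000000/300000000 = 120000 μs.
Pipeline fill: first packet needs 4·t_tx to clear all hops; remaining 15 packets each add one t_tx.
Total = (4+16-1)·t_tx + 4·t_prop = 19·4055.77 + 4·120000 = 557000 μs.

557000 μs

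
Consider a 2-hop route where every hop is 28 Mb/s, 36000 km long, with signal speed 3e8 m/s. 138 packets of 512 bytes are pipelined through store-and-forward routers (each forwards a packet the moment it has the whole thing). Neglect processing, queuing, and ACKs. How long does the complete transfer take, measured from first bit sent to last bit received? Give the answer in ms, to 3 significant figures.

260 ms

Per-hop transmission t_tx = L/R = 4096/28000000 = 0.146286 ms.
Per-hop propagation t_prop = 36000000/300000000 = 120 ms.
Pipeline fill: first packet needs 2·t_tx to clear all hops; remaining 137 packets each add one t_tx.
Total = (2+138-1)·t_tx + 2·t_prop = 139·0.146286 + 2·120 = 260 ms.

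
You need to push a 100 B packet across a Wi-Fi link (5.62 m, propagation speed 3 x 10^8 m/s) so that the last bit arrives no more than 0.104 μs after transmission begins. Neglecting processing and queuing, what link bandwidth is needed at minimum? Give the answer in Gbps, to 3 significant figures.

9.38 Gbps

L = 800 bits.
Propagation delay = 5.62 / 300000000 = 0.0187333 μs.
Transmission budget = 0.104 − 0.0187333 = 0.0852667 μs.
R ≥ L / t_tx = 800 bits / 8.52667e-08 s = 9.38 Gbps.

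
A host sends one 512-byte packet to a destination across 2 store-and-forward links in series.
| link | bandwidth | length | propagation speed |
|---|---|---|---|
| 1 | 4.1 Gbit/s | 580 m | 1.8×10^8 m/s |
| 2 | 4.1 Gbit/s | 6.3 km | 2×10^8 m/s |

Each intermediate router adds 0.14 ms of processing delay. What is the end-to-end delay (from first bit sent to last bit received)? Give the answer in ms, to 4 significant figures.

L = 512 × 8 = 4096 bits.
Transmission delay per hop = L/R = 4096/4.1e+09 = 0.000999024 ms; 2 hops → 0.00199805 ms.
Propagation delays (d/s per hop): 0.00322222, 0.0315 ms; sum = 0.0347222 ms.
Processing at 1 router(s): 1 × 0.14 ms = 0.14 ms.
End-to-end = 0.1767 ms.

0.1767 ms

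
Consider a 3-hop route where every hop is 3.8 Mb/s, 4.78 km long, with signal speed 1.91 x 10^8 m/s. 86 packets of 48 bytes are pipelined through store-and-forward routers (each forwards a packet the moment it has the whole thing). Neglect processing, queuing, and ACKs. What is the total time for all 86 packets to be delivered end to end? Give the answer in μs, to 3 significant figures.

Per-hop transmission t_tx = L/R = 384/3800000 = 101.053 μs.
Per-hop propagation t_prop = 4780/191000000 = 25.0262 μs.
Pipeline fill: first packet needs 3·t_tx to clear all hops; remaining 85 packets each add one t_tx.
Total = (3+86-1)·t_tx + 3·t_prop = 88·101.053 + 3·25.0262 = 8970 μs.

8970 μs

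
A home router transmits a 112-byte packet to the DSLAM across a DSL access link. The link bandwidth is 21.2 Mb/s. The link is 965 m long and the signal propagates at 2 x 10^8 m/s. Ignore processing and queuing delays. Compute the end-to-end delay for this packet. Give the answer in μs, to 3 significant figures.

47.1 μs

L = 112 × 8 = 896 bits.
Transmission delay = L/R = 896 / 21200000 = 42.2642 μs.
Propagation delay = d/s = 965 m / 200000000 m/s = 4.825 μs.
Total = 47.1 μs.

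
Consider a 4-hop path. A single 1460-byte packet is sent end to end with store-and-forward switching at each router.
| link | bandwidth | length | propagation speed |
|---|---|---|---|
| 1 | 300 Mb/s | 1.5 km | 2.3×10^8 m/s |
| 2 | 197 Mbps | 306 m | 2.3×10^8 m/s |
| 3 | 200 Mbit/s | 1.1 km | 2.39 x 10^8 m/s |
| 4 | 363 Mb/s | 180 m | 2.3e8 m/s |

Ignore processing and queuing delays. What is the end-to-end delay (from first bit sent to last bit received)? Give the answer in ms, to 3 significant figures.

L = 1460 × 8 = 11680 bits.
Transmission delays (L/R per hop): 0.0389333, 0.0592893, 0.0584, 0.0321763 ms; sum = 0.188799 ms.
Propagation delays (d/s per hop): 0.00652174, 0.00133043, 0.00460251, 0.000782609 ms; sum = 0.0132373 ms.
End-to-end = 0.202 ms.

0.202 ms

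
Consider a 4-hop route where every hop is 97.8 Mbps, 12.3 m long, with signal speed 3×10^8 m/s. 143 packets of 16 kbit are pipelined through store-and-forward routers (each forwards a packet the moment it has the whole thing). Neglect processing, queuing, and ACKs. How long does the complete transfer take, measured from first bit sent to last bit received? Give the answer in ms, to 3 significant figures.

23.9 ms

Per-hop transmission t_tx = L/R = 16000/97800000 = 0.163599 ms.
Per-hop propagation t_prop = 12.3/300000000 = 4.1e-05 ms.
Pipeline fill: first packet needs 4·t_tx to clear all hops; remaining 142 packets each add one t_tx.
Total = (4+143-1)·t_tx + 4·t_prop = 146·0.163599 + 4·4.1e-05 = 23.9 ms.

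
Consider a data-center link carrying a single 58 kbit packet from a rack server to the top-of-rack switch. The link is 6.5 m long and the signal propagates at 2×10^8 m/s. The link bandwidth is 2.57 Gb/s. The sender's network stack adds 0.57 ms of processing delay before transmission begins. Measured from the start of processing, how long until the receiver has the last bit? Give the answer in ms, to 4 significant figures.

0.5926 ms

L = 58000 bits.
Transmission delay = L/R = 58000 / 2570000000 = 0.0225681 ms.
Propagation delay = d/s = 6.5 m / 200000000 m/s = 3.25e-05 ms.
Plus processing delay 0.57 ms = 0.57 ms.
Total = 0.5926 ms.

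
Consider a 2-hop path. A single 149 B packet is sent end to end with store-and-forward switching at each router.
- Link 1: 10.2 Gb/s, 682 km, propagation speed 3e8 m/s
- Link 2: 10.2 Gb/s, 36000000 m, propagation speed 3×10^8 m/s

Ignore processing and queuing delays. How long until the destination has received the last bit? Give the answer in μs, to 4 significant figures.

L = 149 × 8 = 1192 bits.
Transmission delay per hop = L/R = 1192/10200000000 = 0.116863 μs; 2 hops → 0.233725 μs.
Propagation delays (d/s per hop): 2273.33, 120000 μs; sum = 122273 μs.
End-to-end = 122300 μs.

122300 μs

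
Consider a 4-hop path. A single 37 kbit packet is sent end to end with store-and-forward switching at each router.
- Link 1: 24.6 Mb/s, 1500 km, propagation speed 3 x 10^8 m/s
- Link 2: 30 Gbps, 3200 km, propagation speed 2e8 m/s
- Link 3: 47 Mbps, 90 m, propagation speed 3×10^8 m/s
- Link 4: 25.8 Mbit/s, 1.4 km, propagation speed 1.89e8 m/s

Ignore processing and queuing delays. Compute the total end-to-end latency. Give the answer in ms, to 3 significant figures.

L = 37000 bits.
Transmission delays (L/R per hop): 1.50407, 0.00123333, 0.787234, 1.43411 ms; sum = 3.72664 ms.
Propagation delays (d/s per hop): 5, 16, 0.0003, 0.00740741 ms; sum = 21.0077 ms.
End-to-end = 24.7 ms.

24.7 ms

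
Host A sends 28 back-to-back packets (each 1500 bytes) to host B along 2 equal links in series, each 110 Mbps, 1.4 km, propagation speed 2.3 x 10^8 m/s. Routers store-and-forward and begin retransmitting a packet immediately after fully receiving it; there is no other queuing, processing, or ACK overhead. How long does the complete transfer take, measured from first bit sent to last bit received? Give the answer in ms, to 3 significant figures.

3.18 ms

Per-hop transmission t_tx = L/R = 12000/110000000 = 0.109091 ms.
Per-hop propagation t_prop = 1400/2.3e+08 = 0.00608696 ms.
Pipeline fill: first packet needs 2·t_tx to clear all hops; remaining 27 packets each add one t_tx.
Total = (2+28-1)·t_tx + 2·t_prop = 29·0.109091 + 2·0.00608696 = 3.18 ms.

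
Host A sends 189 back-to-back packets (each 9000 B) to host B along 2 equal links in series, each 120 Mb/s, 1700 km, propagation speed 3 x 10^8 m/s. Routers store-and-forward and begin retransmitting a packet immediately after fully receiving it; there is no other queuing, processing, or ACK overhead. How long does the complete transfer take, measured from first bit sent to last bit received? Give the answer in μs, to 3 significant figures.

Per-hop transmission t_tx = L/R = 72000/120000000 = 600 μs.
Per-hop propagation t_prop = 1700000/300000000 = 5666.67 μs.
Pipeline fill: first packet needs 2·t_tx to clear all hops; remaining 188 packets each add one t_tx.
Total = (2+189-1)·t_tx + 2·t_prop = 190·600 + 2·5666.67 = 125000 μs.

125000 μs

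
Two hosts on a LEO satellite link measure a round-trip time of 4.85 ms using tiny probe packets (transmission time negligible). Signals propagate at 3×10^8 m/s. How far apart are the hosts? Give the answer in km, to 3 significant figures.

728 km

One-way propagation = RTT/2 = 2.425 ms.
d = s × t = 300000000 × 0.002425 = 728 km.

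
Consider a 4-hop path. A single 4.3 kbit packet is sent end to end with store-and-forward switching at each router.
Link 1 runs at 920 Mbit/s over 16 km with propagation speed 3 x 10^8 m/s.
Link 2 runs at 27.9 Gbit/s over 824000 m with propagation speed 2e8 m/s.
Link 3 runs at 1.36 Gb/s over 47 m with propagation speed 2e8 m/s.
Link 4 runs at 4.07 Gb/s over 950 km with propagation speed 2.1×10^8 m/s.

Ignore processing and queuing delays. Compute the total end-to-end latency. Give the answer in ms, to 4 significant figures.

L = 4300 bits.
Transmission delays (L/R per hop): 0.00467391, 0.000154122, 0.00316176, 0.00105651 ms; sum = 0.00904631 ms.
Propagation delays (d/s per hop): 0.0533333, 4.12, 0.000235, 4.52381 ms; sum = 8.69738 ms.
End-to-end = 8.706 ms.

8.706 ms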